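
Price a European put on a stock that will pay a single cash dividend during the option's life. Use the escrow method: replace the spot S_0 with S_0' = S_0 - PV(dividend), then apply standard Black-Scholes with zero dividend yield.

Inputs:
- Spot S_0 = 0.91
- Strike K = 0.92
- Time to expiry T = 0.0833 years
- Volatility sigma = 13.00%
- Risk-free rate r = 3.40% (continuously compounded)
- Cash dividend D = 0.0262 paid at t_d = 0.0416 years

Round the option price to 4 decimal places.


Answer: Price = 0.0364

Derivation:
PV(D) = D * exp(-r * t_d) = 0.0262 * 0.99858660 = 0.02616297
S_0' = S_0 - PV(D) = 0.9100 - 0.02616297 = 0.88383703
d1 = (ln(S_0'/K) + (r + sigma^2/2)*T) / (sigma*sqrt(T)) = -0.97453728
d2 = d1 - sigma*sqrt(T) = -1.01205754
exp(-rT) = 0.99717181
N(-d1) = 0.83510508; N(-d2) = 0.84424473
P = K * exp(-rT) * N(-d2) - S_0' * N(-d1) = 0.9200 * 0.99717181 * 0.84424473 - 0.88383703 * 0.83510508 = 0.0364


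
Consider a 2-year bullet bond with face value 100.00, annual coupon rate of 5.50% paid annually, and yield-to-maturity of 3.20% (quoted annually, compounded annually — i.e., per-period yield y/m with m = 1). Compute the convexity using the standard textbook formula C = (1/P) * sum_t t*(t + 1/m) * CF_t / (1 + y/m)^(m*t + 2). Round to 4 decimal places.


Answer: Convexity = 5.4419

Derivation:
Coupon per period c = face * coupon_rate / m = 5.500000
Periods per year m = 1; per-period yield y/m = 0.032000
Number of cashflows N = 2
Cashflows (t years, CF_t, discount factor 1/(1+y/m)^(m*t), PV):
  t = 1.0000: CF_t = 5.500000, DF = 0.968992, PV = 5.329457
  t = 2.0000: CF_t = 105.500000, DF = 0.938946, PV = 99.058801
Price P = sum_t PV_t = 104.388258
Convexity numerator sum_t t*(t + 1/m) * CF_t / (1+y/m)^(m*t + 2):
  t = 1.0000: term = 10.008145
  t = 2.0000: term = 558.065173
Convexity = (1/P) * sum = 568.073319 / 104.388258 = 5.441927


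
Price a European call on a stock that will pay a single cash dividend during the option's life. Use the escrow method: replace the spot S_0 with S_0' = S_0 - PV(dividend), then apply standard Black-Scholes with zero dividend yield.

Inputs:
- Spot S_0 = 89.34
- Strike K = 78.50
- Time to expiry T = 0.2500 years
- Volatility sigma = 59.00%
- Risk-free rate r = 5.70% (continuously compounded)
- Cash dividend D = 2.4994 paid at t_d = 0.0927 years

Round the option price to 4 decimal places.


Answer: Price = 15.0830

Derivation:
PV(D) = D * exp(-r * t_d) = 2.4994 * 0.99473004 = 2.48622825
S_0' = S_0 - PV(D) = 89.3400 - 2.48622825 = 86.85377175
d1 = (ln(S_0'/K) + (r + sigma^2/2)*T) / (sigma*sqrt(T)) = 0.53860948
d2 = d1 - sigma*sqrt(T) = 0.24360948
exp(-rT) = 0.98585105
N(d1) = 0.70492183; N(d2) = 0.59623336
C = S_0' * N(d1) - K * exp(-rT) * N(d2) = 86.85377175 * 0.70492183 - 78.5000 * 0.98585105 * 0.59623336 = 15.0830


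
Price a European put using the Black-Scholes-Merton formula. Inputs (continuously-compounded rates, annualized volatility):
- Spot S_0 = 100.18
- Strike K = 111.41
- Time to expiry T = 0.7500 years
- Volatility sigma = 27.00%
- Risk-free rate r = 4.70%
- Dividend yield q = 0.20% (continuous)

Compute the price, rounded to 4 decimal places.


Answer: Price = 13.8789

Derivation:
d1 = (ln(S/K) + (r - q + 0.5*sigma^2) * T) / (sigma * sqrt(T)) = -0.19313873
d2 = d1 - sigma * sqrt(T) = -0.42696559
exp(-rT) = 0.96536405; exp(-qT) = 0.99850112
P = K * exp(-rT) * N(-d2) - S_0 * exp(-qT) * N(-d1)
N(-d1) = 0.57657484; N(-d2) = 0.66529780
P = 111.4100 * 0.96536405 * 0.66529780 - 100.1800 * 0.99850112 * 0.57657484 = 13.8789


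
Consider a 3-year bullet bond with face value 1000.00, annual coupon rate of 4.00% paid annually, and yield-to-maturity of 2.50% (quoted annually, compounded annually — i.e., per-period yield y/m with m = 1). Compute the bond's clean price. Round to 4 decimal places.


Coupon per period c = face * coupon_rate / m = 40.000000
Periods per year m = 1; per-period yield y/m = 0.025000
Number of cashflows N = 3
Cashflows (t years, CF_t, discount factor 1/(1+y/m)^(m*t), PV):
  t = 1.0000: CF_t = 40.000000, DF = 0.975610, PV = 39.024390
  t = 2.0000: CF_t = 40.000000, DF = 0.951814, PV = 38.072576
  t = 3.0000: CF_t = 1040.000000, DF = 0.928599, PV = 965.743387
Price P = sum_t PV_t = 1042.840353

Answer: Price = 1042.8404


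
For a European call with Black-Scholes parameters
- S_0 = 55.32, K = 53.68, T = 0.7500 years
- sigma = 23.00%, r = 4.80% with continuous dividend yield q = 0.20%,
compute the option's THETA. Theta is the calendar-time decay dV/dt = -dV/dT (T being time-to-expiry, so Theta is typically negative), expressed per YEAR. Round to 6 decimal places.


Answer: Theta = -4.065139

Derivation:
d1 = 0.4238831079; d2 = 0.2246972651
phi(d1) = 0.3646647000; exp(-qT) = 0.9985011244; exp(-rT) = 0.9646402935
Theta = -S*exp(-qT)*phi(d1)*sigma/(2*sqrt(T)) - r*K*exp(-rT)*N(d2) + q*S*exp(-qT)*N(d1)
N(d1) = 0.6641744680; N(d2) = 0.5888926038; sqrt(T) = 0.8660254038
Term 1 = -55.3200 * 0.9985011244 * 0.3646647000 * 0.2300 / (2 * 0.8660254038) = -2.6748021490
Term 2 = -0.0480 * 53.6800 * 0.9646402935 * 0.5888926038 = -1.4637106845
Term 3 = 0.0020 * 55.3200 * 0.9985011244 * 0.6641744680 = 0.0733741194
Theta = -2.6748021490 + (-1.4637106845) + (0.0733741194) = -4.065139


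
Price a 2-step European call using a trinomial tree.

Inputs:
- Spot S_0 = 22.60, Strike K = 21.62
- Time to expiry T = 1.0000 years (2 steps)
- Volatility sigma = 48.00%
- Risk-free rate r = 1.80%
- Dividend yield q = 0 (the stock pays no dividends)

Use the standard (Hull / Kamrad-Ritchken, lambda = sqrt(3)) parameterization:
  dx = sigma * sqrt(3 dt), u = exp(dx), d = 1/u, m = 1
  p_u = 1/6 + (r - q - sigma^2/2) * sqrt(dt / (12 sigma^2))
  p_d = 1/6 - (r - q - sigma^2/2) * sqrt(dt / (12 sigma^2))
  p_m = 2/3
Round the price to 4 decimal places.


Answer: Price = V(0,0) = 4.4032

Derivation:
dt = T/N = 0.500000; dx = sigma*sqrt(3*dt) = 0.587878
u = exp(dx) = 1.800164; d = 1/u = 0.555505
p_u = 0.125332, p_m = 0.666667, p_d = 0.208002
Discount per step: exp(-r*dt) = 0.991040
Stock lattice S(k, j) with j the centered position index:
  k=0: S(0,+0) = 22.6000
  k=1: S(1,-1) = 12.5544; S(1,+0) = 22.6000; S(1,+1) = 40.6837
  k=2: S(2,-2) = 6.9740; S(2,-1) = 12.5544; S(2,+0) = 22.6000; S(2,+1) = 40.6837; S(2,+2) = 73.2373
Terminal payoffs V(N, j) = max(S_T - K, 0):
  V(2,-2) = 0.000000; V(2,-1) = 0.000000; V(2,+0) = 0.980000; V(2,+1) = 19.063697; V(2,+2) = 51.617309
Backward induction: V(k, j) = exp(-r*dt) * [p_u * V(k+1, j+1) + p_m * V(k+1, j) + p_d * V(k+1, j-1)]
  V(1,-1) = exp(-r*dt) * [p_u*0.980000 + p_m*0.000000 + p_d*0.000000] = 0.121724
  V(1,+0) = exp(-r*dt) * [p_u*19.063697 + p_m*0.980000 + p_d*0.000000] = 3.015355
  V(1,+1) = exp(-r*dt) * [p_u*51.617309 + p_m*19.063697 + p_d*0.980000] = 19.208592
  V(0,+0) = exp(-r*dt) * [p_u*19.208592 + p_m*3.015355 + p_d*0.121724] = 4.403190


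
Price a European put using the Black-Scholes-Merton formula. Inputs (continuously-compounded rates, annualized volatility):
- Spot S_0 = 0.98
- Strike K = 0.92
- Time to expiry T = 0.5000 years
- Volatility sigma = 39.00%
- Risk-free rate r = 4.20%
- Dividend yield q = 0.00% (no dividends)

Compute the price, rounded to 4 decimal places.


d1 = (ln(S/K) + (r - q + 0.5*sigma^2) * T) / (sigma * sqrt(T)) = 0.44313440
d2 = d1 - sigma * sqrt(T) = 0.16736275
exp(-rT) = 0.97921896; exp(-qT) = 1.00000000
P = K * exp(-rT) * N(-d2) - S_0 * exp(-qT) * N(-d1)
N(-d1) = 0.32883426; N(-d2) = 0.43354232
P = 0.9200 * 0.97921896 * 0.43354232 - 0.9800 * 1.00000000 * 0.32883426 = 0.0683

Answer: Price = 0.0683


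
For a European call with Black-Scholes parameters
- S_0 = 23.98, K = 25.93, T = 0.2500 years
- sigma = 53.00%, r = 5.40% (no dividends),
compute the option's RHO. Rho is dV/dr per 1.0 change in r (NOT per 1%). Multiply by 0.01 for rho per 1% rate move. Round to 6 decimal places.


d1 = -0.1115771696; d2 = -0.3765771696
phi(d1) = 0.3964666844; exp(-qT) = 1.0000000000; exp(-rT) = 0.9865907163
N(d2) = 0.3532439284
Rho = K*T*exp(-rT)*N(d2) = 25.9300 * 0.2500 * 0.9865907163 * 0.3532439284 = 2.259198

Answer: Rho = 2.259198


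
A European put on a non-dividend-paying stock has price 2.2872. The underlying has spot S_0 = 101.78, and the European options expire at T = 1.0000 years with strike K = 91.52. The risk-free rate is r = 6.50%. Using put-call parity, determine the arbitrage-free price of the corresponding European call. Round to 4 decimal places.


Put-call parity: C - P = S_0 * exp(-qT) - K * exp(-rT).
S_0 * exp(-qT) = 101.7800 * 1.00000000 = 101.78000000
K * exp(-rT) = 91.5200 * 0.93706746 = 85.76041425
C = P + S*exp(-qT) - K*exp(-rT)
C = 2.2872 + 101.78000000 - 85.76041425 = 18.3068

Answer: Call price = 18.3068


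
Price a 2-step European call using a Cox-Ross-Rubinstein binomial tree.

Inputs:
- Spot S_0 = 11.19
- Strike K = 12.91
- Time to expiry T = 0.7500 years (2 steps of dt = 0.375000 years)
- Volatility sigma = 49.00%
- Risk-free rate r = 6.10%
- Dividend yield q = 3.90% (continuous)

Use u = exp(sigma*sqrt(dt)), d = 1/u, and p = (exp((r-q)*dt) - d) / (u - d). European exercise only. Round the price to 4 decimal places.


Answer: Price = V(0,0) = 1.3784

Derivation:
dt = T/N = 0.375000
u = exp(sigma*sqrt(dt)) = 1.349943; d = 1/u = 0.740772
p = (exp((r-q)*dt) - d) / (u - d) = 0.439141
Discount per step: exp(-r*dt) = 0.977385
Stock lattice S(k, i) with i counting down-moves:
  k=0: S(0,0) = 11.1900
  k=1: S(1,0) = 15.1059; S(1,1) = 8.2892
  k=2: S(2,0) = 20.3921; S(2,1) = 11.1900; S(2,2) = 6.1404
Terminal payoffs V(N, i) = max(S_T - K, 0):
  V(2,0) = 7.482058; V(2,1) = 0.000000; V(2,2) = 0.000000
Backward induction: V(k, i) = exp(-r*dt) * [p * V(k+1, i) + (1-p) * V(k+1, i+1)].
  V(1,0) = exp(-r*dt) * [p*7.482058 + (1-p)*0.000000] = 3.211373
  V(1,1) = exp(-r*dt) * [p*0.000000 + (1-p)*0.000000] = 0.000000
  V(0,0) = exp(-r*dt) * [p*3.211373 + (1-p)*0.000000] = 1.378353


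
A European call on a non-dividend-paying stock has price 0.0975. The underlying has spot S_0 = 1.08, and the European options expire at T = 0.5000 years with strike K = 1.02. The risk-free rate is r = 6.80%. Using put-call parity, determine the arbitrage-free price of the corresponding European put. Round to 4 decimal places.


Put-call parity: C - P = S_0 * exp(-qT) - K * exp(-rT).
S_0 * exp(-qT) = 1.0800 * 1.00000000 = 1.08000000
K * exp(-rT) = 1.0200 * 0.96657150 = 0.98590293
P = C - S*exp(-qT) + K*exp(-rT)
P = 0.0975 - 1.08000000 + 0.98590293 = 0.0034

Answer: Put price = 0.0034


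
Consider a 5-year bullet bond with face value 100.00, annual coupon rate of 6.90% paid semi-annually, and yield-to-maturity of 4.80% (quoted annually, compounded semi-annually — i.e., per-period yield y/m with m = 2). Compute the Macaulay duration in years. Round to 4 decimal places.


Coupon per period c = face * coupon_rate / m = 3.450000
Periods per year m = 2; per-period yield y/m = 0.024000
Number of cashflows N = 10
Cashflows (t years, CF_t, discount factor 1/(1+y/m)^(m*t), PV):
  t = 0.5000: CF_t = 3.450000, DF = 0.976562, PV = 3.369141
  t = 1.0000: CF_t = 3.450000, DF = 0.953674, PV = 3.290176
  t = 1.5000: CF_t = 3.450000, DF = 0.931323, PV = 3.213063
  t = 2.0000: CF_t = 3.450000, DF = 0.909495, PV = 3.137757
  t = 2.5000: CF_t = 3.450000, DF = 0.888178, PV = 3.064216
  t = 3.0000: CF_t = 3.450000, DF = 0.867362, PV = 2.992398
  t = 3.5000: CF_t = 3.450000, DF = 0.847033, PV = 2.922264
  t = 4.0000: CF_t = 3.450000, DF = 0.827181, PV = 2.853773
  t = 4.5000: CF_t = 3.450000, DF = 0.807794, PV = 2.786888
  t = 5.0000: CF_t = 103.450000, DF = 0.788861, PV = 81.607661
Price P = sum_t PV_t = 109.237335
Macaulay numerator sum_t t * PV_t:
  t * PV_t at t = 0.5000: 1.684570
  t * PV_t at t = 1.0000: 3.290176
  t * PV_t at t = 1.5000: 4.819594
  t * PV_t at t = 2.0000: 6.275513
  t * PV_t at t = 2.5000: 7.660539
  t * PV_t at t = 3.0000: 8.977194
  t * PV_t at t = 3.5000: 10.227923
  t * PV_t at t = 4.0000: 11.415092
  t * PV_t at t = 4.5000: 12.540995
  t * PV_t at t = 5.0000: 408.038303
Macaulay duration D = (sum_t t * PV_t) / P = 474.929901 / 109.237335 = 4.347688

Answer: Macaulay duration = 4.3477 years


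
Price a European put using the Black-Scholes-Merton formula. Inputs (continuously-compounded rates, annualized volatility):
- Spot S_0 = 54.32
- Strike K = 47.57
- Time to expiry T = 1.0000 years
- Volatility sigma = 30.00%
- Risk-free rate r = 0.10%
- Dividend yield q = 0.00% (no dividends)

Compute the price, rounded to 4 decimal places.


d1 = (ln(S/K) + (r - q + 0.5*sigma^2) * T) / (sigma * sqrt(T)) = 0.59563391
d2 = d1 - sigma * sqrt(T) = 0.29563391
exp(-rT) = 0.99900050; exp(-qT) = 1.00000000
P = K * exp(-rT) * N(-d2) - S_0 * exp(-qT) * N(-d1)
N(-d1) = 0.27570991; N(-d2) = 0.38375484
P = 47.5700 * 0.99900050 * 0.38375484 - 54.3200 * 1.00000000 * 0.27570991 = 3.2604

Answer: Price = 3.2604


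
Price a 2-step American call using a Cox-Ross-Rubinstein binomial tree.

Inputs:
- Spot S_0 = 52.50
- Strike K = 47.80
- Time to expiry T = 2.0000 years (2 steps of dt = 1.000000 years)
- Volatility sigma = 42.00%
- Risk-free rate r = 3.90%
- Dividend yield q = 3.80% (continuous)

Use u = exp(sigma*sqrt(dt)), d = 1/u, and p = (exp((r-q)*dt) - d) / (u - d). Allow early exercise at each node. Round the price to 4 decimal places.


Answer: Price = V(0,0) = 13.3195

Derivation:
dt = T/N = 1.000000
u = exp(sigma*sqrt(dt)) = 1.521962; d = 1/u = 0.657047
p = (exp((r-q)*dt) - d) / (u - d) = 0.397674
Discount per step: exp(-r*dt) = 0.961751
Stock lattice S(k, i) with i counting down-moves:
  k=0: S(0,0) = 52.5000
  k=1: S(1,0) = 79.9030; S(1,1) = 34.4950
  k=2: S(2,0) = 121.6093; S(2,1) = 52.5000; S(2,2) = 22.6648
Terminal payoffs V(N, i) = max(S_T - K, 0):
  V(2,0) = 73.809266; V(2,1) = 4.700000; V(2,2) = 0.000000
Backward induction: V(k, i) = exp(-r*dt) * [p * V(k+1, i) + (1-p) * V(k+1, i+1)]; then take max(V_cont, immediate exercise) for American.
  V(1,0) = exp(-r*dt) * [p*73.809266 + (1-p)*4.700000] = 30.951951; exercise = 32.102982; V(1,0) = max -> 32.102982
  V(1,1) = exp(-r*dt) * [p*4.700000 + (1-p)*0.000000] = 1.797575; exercise = 0.000000; V(1,1) = max -> 1.797575
  V(0,0) = exp(-r*dt) * [p*32.102982 + (1-p)*1.797575] = 13.319509; exercise = 4.700000; V(0,0) = max -> 13.319509


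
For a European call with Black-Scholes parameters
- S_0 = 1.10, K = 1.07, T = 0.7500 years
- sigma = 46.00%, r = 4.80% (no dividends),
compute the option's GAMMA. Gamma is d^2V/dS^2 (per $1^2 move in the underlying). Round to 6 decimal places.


d1 = 0.3589650983; d2 = -0.0394065874
phi(d1) = 0.3740497369; exp(-qT) = 1.0000000000; exp(-rT) = 0.9646402935
Gamma = exp(-qT) * phi(d1) / (S * sigma * sqrt(T)) = 1.0000000000 * 0.3740497369 / (1.1000 * 0.4600 * 0.8660254038) = 0.853588

Answer: Gamma = 0.853588


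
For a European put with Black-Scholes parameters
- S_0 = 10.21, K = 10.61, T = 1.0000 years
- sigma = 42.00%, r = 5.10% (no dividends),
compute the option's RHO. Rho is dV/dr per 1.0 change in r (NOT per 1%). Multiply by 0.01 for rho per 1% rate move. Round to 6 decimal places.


Answer: Rho = -5.761631

Derivation:
d1 = 0.2399301894; d2 = -0.1800698106
phi(d1) = 0.3876231086; exp(-qT) = 1.0000000000; exp(-rT) = 0.9502786705
N(-d2) = 0.5714511186
Rho = -K*T*exp(-rT)*N(-d2) = -10.6100 * 1.0000 * 0.9502786705 * 0.5714511186 = -5.761631


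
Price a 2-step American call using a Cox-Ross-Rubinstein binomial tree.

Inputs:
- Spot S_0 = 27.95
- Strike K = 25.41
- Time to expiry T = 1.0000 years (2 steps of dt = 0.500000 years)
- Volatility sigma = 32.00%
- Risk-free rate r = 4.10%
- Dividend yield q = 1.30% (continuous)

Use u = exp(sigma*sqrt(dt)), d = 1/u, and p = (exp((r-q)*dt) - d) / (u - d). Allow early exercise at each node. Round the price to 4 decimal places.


dt = T/N = 0.500000
u = exp(sigma*sqrt(dt)) = 1.253919; d = 1/u = 0.797499
p = (exp((r-q)*dt) - d) / (u - d) = 0.474561
Discount per step: exp(-r*dt) = 0.979709
Stock lattice S(k, i) with i counting down-moves:
  k=0: S(0,0) = 27.9500
  k=1: S(1,0) = 35.0470; S(1,1) = 22.2901
  k=2: S(2,0) = 43.9462; S(2,1) = 27.9500; S(2,2) = 17.7763
Terminal payoffs V(N, i) = max(S_T - K, 0):
  V(2,0) = 18.536173; V(2,1) = 2.540000; V(2,2) = 0.000000
Backward induction: V(k, i) = exp(-r*dt) * [p * V(k+1, i) + (1-p) * V(k+1, i+1)]; then take max(V_cont, immediate exercise) for American.
  V(1,0) = exp(-r*dt) * [p*18.536173 + (1-p)*2.540000] = 9.925582; exercise = 9.637047; V(1,0) = max -> 9.925582
  V(1,1) = exp(-r*dt) * [p*2.540000 + (1-p)*0.000000] = 1.180926; exercise = 0.000000; V(1,1) = max -> 1.180926
  V(0,0) = exp(-r*dt) * [p*9.925582 + (1-p)*1.180926] = 5.222628; exercise = 2.540000; V(0,0) = max -> 5.222628

Answer: Price = V(0,0) = 5.2226


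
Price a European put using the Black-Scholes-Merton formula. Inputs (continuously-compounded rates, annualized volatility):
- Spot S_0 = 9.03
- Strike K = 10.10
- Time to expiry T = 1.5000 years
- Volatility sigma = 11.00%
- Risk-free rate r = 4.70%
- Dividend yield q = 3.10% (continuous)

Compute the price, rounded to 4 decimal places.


d1 = (ln(S/K) + (r - q + 0.5*sigma^2) * T) / (sigma * sqrt(T)) = -0.58571053
d2 = d1 - sigma * sqrt(T) = -0.72043247
exp(-rT) = 0.93192774; exp(-qT) = 0.95456456
P = K * exp(-rT) * N(-d2) - S_0 * exp(-qT) * N(-d1)
N(-d1) = 0.72096497; N(-d2) = 0.76437062
P = 10.1000 * 0.93192774 * 0.76437062 - 9.0300 * 0.95456456 * 0.72096497 = 0.9801

Answer: Price = 0.9801


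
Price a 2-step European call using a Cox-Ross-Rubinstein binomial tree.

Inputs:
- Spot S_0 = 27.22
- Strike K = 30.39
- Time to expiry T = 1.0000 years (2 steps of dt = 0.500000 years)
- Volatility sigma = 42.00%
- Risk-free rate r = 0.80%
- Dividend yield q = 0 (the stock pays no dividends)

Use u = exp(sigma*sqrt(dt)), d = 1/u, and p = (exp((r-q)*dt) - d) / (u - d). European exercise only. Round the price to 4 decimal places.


dt = T/N = 0.500000
u = exp(sigma*sqrt(dt)) = 1.345795; d = 1/u = 0.743055
p = (exp((r-q)*dt) - d) / (u - d) = 0.432944
Discount per step: exp(-r*dt) = 0.996008
Stock lattice S(k, i) with i counting down-moves:
  k=0: S(0,0) = 27.2200
  k=1: S(1,0) = 36.6325; S(1,1) = 20.2260
  k=2: S(2,0) = 49.2999; S(2,1) = 27.2200; S(2,2) = 15.0290
Terminal payoffs V(N, i) = max(S_T - K, 0):
  V(2,0) = 18.909882; V(2,1) = 0.000000; V(2,2) = 0.000000
Backward induction: V(k, i) = exp(-r*dt) * [p * V(k+1, i) + (1-p) * V(k+1, i+1)].
  V(1,0) = exp(-r*dt) * [p*18.909882 + (1-p)*0.000000] = 8.154245
  V(1,1) = exp(-r*dt) * [p*0.000000 + (1-p)*0.000000] = 0.000000
  V(0,0) = exp(-r*dt) * [p*8.154245 + (1-p)*0.000000] = 3.516241

Answer: Price = V(0,0) = 3.5162


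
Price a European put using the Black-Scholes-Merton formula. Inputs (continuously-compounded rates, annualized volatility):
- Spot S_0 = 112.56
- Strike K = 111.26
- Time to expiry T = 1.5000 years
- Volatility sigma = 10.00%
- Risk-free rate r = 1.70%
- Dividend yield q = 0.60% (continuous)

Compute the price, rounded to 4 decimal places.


d1 = (ln(S/K) + (r - q + 0.5*sigma^2) * T) / (sigma * sqrt(T)) = 0.29080839
d2 = d1 - sigma * sqrt(T) = 0.16833390
exp(-rT) = 0.97482238; exp(-qT) = 0.99104038
P = K * exp(-rT) * N(-d2) - S_0 * exp(-qT) * N(-d1)
N(-d1) = 0.38559893; N(-d2) = 0.43316030
P = 111.2600 * 0.97482238 * 0.43316030 - 112.5600 * 0.99104038 * 0.38559893 = 3.9659

Answer: Price = 3.9659


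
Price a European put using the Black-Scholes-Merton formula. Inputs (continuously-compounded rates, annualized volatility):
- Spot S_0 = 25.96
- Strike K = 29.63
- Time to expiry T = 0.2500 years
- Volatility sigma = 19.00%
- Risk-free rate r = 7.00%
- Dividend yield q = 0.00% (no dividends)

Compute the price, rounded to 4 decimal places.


Answer: Price = 3.3001

Derivation:
d1 = (ln(S/K) + (r - q + 0.5*sigma^2) * T) / (sigma * sqrt(T)) = -1.16018916
d2 = d1 - sigma * sqrt(T) = -1.25518916
exp(-rT) = 0.98265224; exp(-qT) = 1.00000000
P = K * exp(-rT) * N(-d2) - S_0 * exp(-qT) * N(-d1)
N(-d1) = 0.87701410; N(-d2) = 0.89529495
P = 29.6300 * 0.98265224 * 0.89529495 - 25.9600 * 1.00000000 * 0.87701410 = 3.3001


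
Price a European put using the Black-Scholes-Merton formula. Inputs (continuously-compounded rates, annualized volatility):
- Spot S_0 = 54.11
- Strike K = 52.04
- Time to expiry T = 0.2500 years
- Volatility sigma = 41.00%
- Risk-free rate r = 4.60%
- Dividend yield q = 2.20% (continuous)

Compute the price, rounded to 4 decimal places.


Answer: Price = 3.2153

Derivation:
d1 = (ln(S/K) + (r - q + 0.5*sigma^2) * T) / (sigma * sqrt(T)) = 0.32204321
d2 = d1 - sigma * sqrt(T) = 0.11704321
exp(-rT) = 0.98856587; exp(-qT) = 0.99451510
P = K * exp(-rT) * N(-d2) - S_0 * exp(-qT) * N(-d1)
N(-d1) = 0.37370998; N(-d2) = 0.45341291
P = 52.0400 * 0.98856587 * 0.45341291 - 54.1100 * 0.99451510 * 0.37370998 = 3.2153


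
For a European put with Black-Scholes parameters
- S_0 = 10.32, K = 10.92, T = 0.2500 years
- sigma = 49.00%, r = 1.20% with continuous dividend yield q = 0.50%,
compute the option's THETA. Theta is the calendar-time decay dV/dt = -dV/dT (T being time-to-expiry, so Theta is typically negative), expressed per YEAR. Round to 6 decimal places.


d1 = -0.1010192256; d2 = -0.3460192256
phi(d1) = 0.3969118850; exp(-qT) = 0.9987507809; exp(-rT) = 0.9970044955
Theta = -S*exp(-qT)*phi(d1)*sigma/(2*sqrt(T)) + r*K*exp(-rT)*N(-d2) - q*S*exp(-qT)*N(-d1)
N(-d1) = 0.5402324008; N(-d2) = 0.6353358669; sqrt(T) = 0.5000000000
Term 1 = -10.3200 * 0.9987507809 * 0.3969118850 * 0.4900 / (2 * 0.5000000000) = -2.0045967074
Term 2 = 0.0120 * 10.9200 * 0.9970044955 * 0.6353358669 = 0.0830050230
Term 3 = -0.0050 * 10.3200 * 0.9987507809 * 0.5402324008 = -0.0278411687
Theta = -2.0045967074 + (0.0830050230) + (-0.0278411687) = -1.949433

Answer: Theta = -1.949433


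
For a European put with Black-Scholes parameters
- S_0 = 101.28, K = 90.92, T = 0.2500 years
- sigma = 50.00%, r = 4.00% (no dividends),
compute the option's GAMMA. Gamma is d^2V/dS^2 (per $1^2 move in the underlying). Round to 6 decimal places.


d1 = 0.5966358376; d2 = 0.3466358376
phi(d1) = 0.3338960057; exp(-qT) = 1.0000000000; exp(-rT) = 0.9900498337
Gamma = exp(-qT) * phi(d1) / (S * sigma * sqrt(T)) = 1.0000000000 * 0.3338960057 / (101.2800 * 0.5000 * 0.5000000000) = 0.013187

Answer: Gamma = 0.013187


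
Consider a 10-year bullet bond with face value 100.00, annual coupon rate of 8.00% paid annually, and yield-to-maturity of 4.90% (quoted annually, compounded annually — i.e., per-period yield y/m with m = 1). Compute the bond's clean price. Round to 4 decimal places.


Coupon per period c = face * coupon_rate / m = 8.000000
Periods per year m = 1; per-period yield y/m = 0.049000
Number of cashflows N = 10
Cashflows (t years, CF_t, discount factor 1/(1+y/m)^(m*t), PV):
  t = 1.0000: CF_t = 8.000000, DF = 0.953289, PV = 7.626311
  t = 2.0000: CF_t = 8.000000, DF = 0.908760, PV = 7.270077
  t = 3.0000: CF_t = 8.000000, DF = 0.866310, PV = 6.930483
  t = 4.0000: CF_t = 8.000000, DF = 0.825844, PV = 6.606752
  t = 5.0000: CF_t = 8.000000, DF = 0.787268, PV = 6.298143
  t = 6.0000: CF_t = 8.000000, DF = 0.750494, PV = 6.003950
  t = 7.0000: CF_t = 8.000000, DF = 0.715437, PV = 5.723498
  t = 8.0000: CF_t = 8.000000, DF = 0.682018, PV = 5.456147
  t = 9.0000: CF_t = 8.000000, DF = 0.650161, PV = 5.201284
  t = 10.0000: CF_t = 108.000000, DF = 0.619791, PV = 66.937405
Price P = sum_t PV_t = 124.054052

Answer: Price = 124.0541


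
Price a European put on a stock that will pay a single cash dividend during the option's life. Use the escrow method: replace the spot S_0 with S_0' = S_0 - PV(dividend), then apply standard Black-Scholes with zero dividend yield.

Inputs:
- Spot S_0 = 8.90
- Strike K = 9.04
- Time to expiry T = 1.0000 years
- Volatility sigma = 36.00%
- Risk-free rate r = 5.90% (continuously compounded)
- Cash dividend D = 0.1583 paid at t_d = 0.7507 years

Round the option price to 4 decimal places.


PV(D) = D * exp(-r * t_d) = 0.1583 * 0.95667524 = 0.15144169
S_0' = S_0 - PV(D) = 8.9000 - 0.15144169 = 8.74855831
d1 = (ln(S_0'/K) + (r + sigma^2/2)*T) / (sigma*sqrt(T)) = 0.25286041
d2 = d1 - sigma*sqrt(T) = -0.10713959
exp(-rT) = 0.94270677
N(-d1) = 0.40018804; N(-d2) = 0.54266088
P = K * exp(-rT) * N(-d2) - S_0' * N(-d1) = 9.0400 * 0.94270677 * 0.54266088 - 8.74855831 * 0.40018804 = 1.1235

Answer: Price = 1.1235


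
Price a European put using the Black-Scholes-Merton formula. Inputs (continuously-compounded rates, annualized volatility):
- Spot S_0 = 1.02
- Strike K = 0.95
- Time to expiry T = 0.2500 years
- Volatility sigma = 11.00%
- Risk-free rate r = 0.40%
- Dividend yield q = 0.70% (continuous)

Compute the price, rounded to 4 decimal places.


Answer: Price = 0.0026

Derivation:
d1 = (ln(S/K) + (r - q + 0.5*sigma^2) * T) / (sigma * sqrt(T)) = 1.30651676
d2 = d1 - sigma * sqrt(T) = 1.25151676
exp(-rT) = 0.99900050; exp(-qT) = 0.99825153
P = K * exp(-rT) * N(-d2) - S_0 * exp(-qT) * N(-d1)
N(-d1) = 0.09568844; N(-d2) = 0.10537300
P = 0.9500 * 0.99900050 * 0.10537300 - 1.0200 * 0.99825153 * 0.09568844 = 0.0026


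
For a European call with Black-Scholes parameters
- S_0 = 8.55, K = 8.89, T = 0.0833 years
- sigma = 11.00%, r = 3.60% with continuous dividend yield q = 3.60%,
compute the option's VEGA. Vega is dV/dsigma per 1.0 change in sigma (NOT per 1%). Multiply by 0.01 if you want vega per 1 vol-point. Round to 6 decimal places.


Answer: Vega = 0.470650

Derivation:
d1 = -1.2124198902; d2 = -1.2441678035
phi(d1) = 0.1912986369; exp(-qT) = 0.9970056919; exp(-rT) = 0.9970056919
Vega = S * exp(-qT) * phi(d1) * sqrt(T) = 8.5500 * 0.9970056919 * 0.1912986369 * 0.2886173938 = 0.470650


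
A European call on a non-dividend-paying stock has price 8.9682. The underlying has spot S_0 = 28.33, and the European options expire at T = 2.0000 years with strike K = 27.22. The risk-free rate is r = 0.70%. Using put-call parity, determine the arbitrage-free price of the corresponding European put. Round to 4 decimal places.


Put-call parity: C - P = S_0 * exp(-qT) - K * exp(-rT).
S_0 * exp(-qT) = 28.3300 * 1.00000000 = 28.33000000
K * exp(-rT) = 27.2200 * 0.98609754 = 26.84157515
P = C - S*exp(-qT) + K*exp(-rT)
P = 8.9682 - 28.33000000 + 26.84157515 = 7.4798

Answer: Put price = 7.4798


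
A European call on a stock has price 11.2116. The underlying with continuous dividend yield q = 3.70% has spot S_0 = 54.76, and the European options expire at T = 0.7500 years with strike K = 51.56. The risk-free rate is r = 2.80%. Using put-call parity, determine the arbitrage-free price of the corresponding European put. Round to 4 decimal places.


Put-call parity: C - P = S_0 * exp(-qT) - K * exp(-rT).
S_0 * exp(-qT) = 54.7600 * 0.97263149 = 53.26130063
K * exp(-rT) = 51.5600 * 0.97921896 = 50.48852981
P = C - S*exp(-qT) + K*exp(-rT)
P = 11.2116 - 53.26130063 + 50.48852981 = 8.4388

Answer: Put price = 8.4388


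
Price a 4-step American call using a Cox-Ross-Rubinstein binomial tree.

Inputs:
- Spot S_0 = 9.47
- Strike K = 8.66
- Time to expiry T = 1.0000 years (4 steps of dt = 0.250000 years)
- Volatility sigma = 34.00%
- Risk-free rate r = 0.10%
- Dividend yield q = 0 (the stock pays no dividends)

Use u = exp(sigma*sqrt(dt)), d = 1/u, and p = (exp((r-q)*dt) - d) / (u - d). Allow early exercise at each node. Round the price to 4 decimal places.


Answer: Price = V(0,0) = 1.7095

Derivation:
dt = T/N = 0.250000
u = exp(sigma*sqrt(dt)) = 1.185305; d = 1/u = 0.843665
p = (exp((r-q)*dt) - d) / (u - d) = 0.458334
Discount per step: exp(-r*dt) = 0.999750
Stock lattice S(k, i) with i counting down-moves:
  k=0: S(0,0) = 9.4700
  k=1: S(1,0) = 11.2248; S(1,1) = 7.9895
  k=2: S(2,0) = 13.3049; S(2,1) = 9.4700; S(2,2) = 6.7405
  k=3: S(3,0) = 15.7703; S(3,1) = 11.2248; S(3,2) = 7.9895; S(3,3) = 5.6867
  k=4: S(4,0) = 18.6926; S(4,1) = 13.3049; S(4,2) = 9.4700; S(4,3) = 6.7405; S(4,4) = 4.7977
Terminal payoffs V(N, i) = max(S_T - K, 0):
  V(4,0) = 10.032622; V(4,1) = 4.644854; V(4,2) = 0.810000; V(4,3) = 0.000000; V(4,4) = 0.000000
Backward induction: V(k, i) = exp(-r*dt) * [p * V(k+1, i) + (1-p) * V(k+1, i+1)]; then take max(V_cont, immediate exercise) for American.
  V(3,0) = exp(-r*dt) * [p*10.032622 + (1-p)*4.644854] = 7.112472; exercise = 7.110308; V(3,0) = max -> 7.112472
  V(3,1) = exp(-r*dt) * [p*4.644854 + (1-p)*0.810000] = 2.567002; exercise = 2.564837; V(3,1) = max -> 2.567002
  V(3,2) = exp(-r*dt) * [p*0.810000 + (1-p)*0.000000] = 0.371158; exercise = 0.000000; V(3,2) = max -> 0.371158
  V(3,3) = exp(-r*dt) * [p*0.000000 + (1-p)*0.000000] = 0.000000; exercise = 0.000000; V(3,3) = max -> 0.000000
  V(2,0) = exp(-r*dt) * [p*7.112472 + (1-p)*2.567002] = 4.649183; exercise = 4.644854; V(2,0) = max -> 4.649183
  V(2,1) = exp(-r*dt) * [p*2.567002 + (1-p)*0.371158] = 1.377243; exercise = 0.810000; V(2,1) = max -> 1.377243
  V(2,2) = exp(-r*dt) * [p*0.371158 + (1-p)*0.000000] = 0.170072; exercise = 0.000000; V(2,2) = max -> 0.170072
  V(1,0) = exp(-r*dt) * [p*4.649183 + (1-p)*1.377243] = 2.876165; exercise = 2.564837; V(1,0) = max -> 2.876165
  V(1,1) = exp(-r*dt) * [p*1.377243 + (1-p)*0.170072] = 0.723178; exercise = 0.000000; V(1,1) = max -> 0.723178
  V(0,0) = exp(-r*dt) * [p*2.876165 + (1-p)*0.723178] = 1.709538; exercise = 0.810000; V(0,0) = max -> 1.709538


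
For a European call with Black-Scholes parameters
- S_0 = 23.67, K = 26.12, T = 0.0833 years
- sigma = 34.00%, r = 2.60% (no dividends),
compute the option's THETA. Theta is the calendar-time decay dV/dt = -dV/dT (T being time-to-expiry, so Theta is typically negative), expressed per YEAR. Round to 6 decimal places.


d1 = -0.9325631426; d2 = -1.0306930565
phi(d1) = 0.2582633339; exp(-qT) = 1.0000000000; exp(-rT) = 0.9978365437
Theta = -S*exp(-qT)*phi(d1)*sigma/(2*sqrt(T)) - r*K*exp(-rT)*N(d2) + q*S*exp(-qT)*N(d1)
N(d1) = 0.1755227854; N(d2) = 0.1513423909; sqrt(T) = 0.2886173938
Term 1 = -23.6700 * 1.0000000000 * 0.2582633339 * 0.3400 / (2 * 0.2886173938) = -3.6007040865
Term 2 = -0.0260 * 26.1200 * 0.9978365437 * 0.1513423909 = -0.1025572852
Term 3 = 0 (no dividend yield, q = 0)
Theta = -3.6007040865 + (-0.1025572852) + (0.0000000000) = -3.703261

Answer: Theta = -3.703261


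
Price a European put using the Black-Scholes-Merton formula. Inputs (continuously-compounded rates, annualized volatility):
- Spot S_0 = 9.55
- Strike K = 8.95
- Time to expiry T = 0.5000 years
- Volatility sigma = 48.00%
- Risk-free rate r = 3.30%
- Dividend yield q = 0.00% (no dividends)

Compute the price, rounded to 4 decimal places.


d1 = (ln(S/K) + (r - q + 0.5*sigma^2) * T) / (sigma * sqrt(T)) = 0.40949621
d2 = d1 - sigma * sqrt(T) = 0.07008495
exp(-rT) = 0.98363538; exp(-qT) = 1.00000000
P = K * exp(-rT) * N(-d2) - S_0 * exp(-qT) * N(-d1)
N(-d1) = 0.34108777; N(-d2) = 0.47206302
P = 8.9500 * 0.98363538 * 0.47206302 - 9.5500 * 1.00000000 * 0.34108777 = 0.8984

Answer: Price = 0.8984


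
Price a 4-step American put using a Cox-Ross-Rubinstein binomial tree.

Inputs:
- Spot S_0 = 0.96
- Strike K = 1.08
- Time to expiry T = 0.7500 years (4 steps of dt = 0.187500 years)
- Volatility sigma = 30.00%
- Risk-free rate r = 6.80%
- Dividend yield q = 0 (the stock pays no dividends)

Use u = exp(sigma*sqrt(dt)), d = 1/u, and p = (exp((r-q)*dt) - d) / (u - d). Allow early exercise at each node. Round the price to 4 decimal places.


Answer: Price = V(0,0) = 0.1548

Derivation:
dt = T/N = 0.187500
u = exp(sigma*sqrt(dt)) = 1.138719; d = 1/u = 0.878180
p = (exp((r-q)*dt) - d) / (u - d) = 0.516820
Discount per step: exp(-r*dt) = 0.987331
Stock lattice S(k, i) with i counting down-moves:
  k=0: S(0,0) = 0.9600
  k=1: S(1,0) = 1.0932; S(1,1) = 0.8431
  k=2: S(2,0) = 1.2448; S(2,1) = 0.9600; S(2,2) = 0.7404
  k=3: S(3,0) = 1.4175; S(3,1) = 1.0932; S(3,2) = 0.8431; S(3,3) = 0.6502
  k=4: S(4,0) = 1.6141; S(4,1) = 1.2448; S(4,2) = 0.9600; S(4,3) = 0.7404; S(4,4) = 0.5710
Terminal payoffs V(N, i) = max(K - S_T, 0):
  V(4,0) = 0.000000; V(4,1) = 0.000000; V(4,2) = 0.120000; V(4,3) = 0.339648; V(4,4) = 0.509041
Backward induction: V(k, i) = exp(-r*dt) * [p * V(k+1, i) + (1-p) * V(k+1, i+1)]; then take max(V_cont, immediate exercise) for American.
  V(3,0) = exp(-r*dt) * [p*0.000000 + (1-p)*0.000000] = 0.000000; exercise = 0.000000; V(3,0) = max -> 0.000000
  V(3,1) = exp(-r*dt) * [p*0.000000 + (1-p)*0.120000] = 0.057247; exercise = 0.000000; V(3,1) = max -> 0.057247
  V(3,2) = exp(-r*dt) * [p*0.120000 + (1-p)*0.339648] = 0.223265; exercise = 0.236947; V(3,2) = max -> 0.236947
  V(3,3) = exp(-r*dt) * [p*0.339648 + (1-p)*0.509041] = 0.416155; exercise = 0.429838; V(3,3) = max -> 0.429838
  V(2,0) = exp(-r*dt) * [p*0.000000 + (1-p)*0.057247] = 0.027310; exercise = 0.000000; V(2,0) = max -> 0.027310
  V(2,1) = exp(-r*dt) * [p*0.057247 + (1-p)*0.236947] = 0.142249; exercise = 0.120000; V(2,1) = max -> 0.142249
  V(2,2) = exp(-r*dt) * [p*0.236947 + (1-p)*0.429838] = 0.325965; exercise = 0.339648; V(2,2) = max -> 0.339648
  V(1,0) = exp(-r*dt) * [p*0.027310 + (1-p)*0.142249] = 0.081797; exercise = 0.000000; V(1,0) = max -> 0.081797
  V(1,1) = exp(-r*dt) * [p*0.142249 + (1-p)*0.339648] = 0.234618; exercise = 0.236947; V(1,1) = max -> 0.236947
  V(0,0) = exp(-r*dt) * [p*0.081797 + (1-p)*0.236947] = 0.154776; exercise = 0.120000; V(0,0) = max -> 0.154776


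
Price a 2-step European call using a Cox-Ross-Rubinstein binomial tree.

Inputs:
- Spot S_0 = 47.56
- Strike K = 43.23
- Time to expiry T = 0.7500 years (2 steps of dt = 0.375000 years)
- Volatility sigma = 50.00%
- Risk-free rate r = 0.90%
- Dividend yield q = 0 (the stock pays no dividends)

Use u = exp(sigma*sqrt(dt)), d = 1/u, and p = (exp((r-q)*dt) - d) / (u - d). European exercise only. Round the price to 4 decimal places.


dt = T/N = 0.375000
u = exp(sigma*sqrt(dt)) = 1.358235; d = 1/u = 0.736250
p = (exp((r-q)*dt) - d) / (u - d) = 0.429481
Discount per step: exp(-r*dt) = 0.996631
Stock lattice S(k, i) with i counting down-moves:
  k=0: S(0,0) = 47.5600
  k=1: S(1,0) = 64.5977; S(1,1) = 35.0160
  k=2: S(2,0) = 87.7388; S(2,1) = 47.5600; S(2,2) = 25.7805
Terminal payoffs V(N, i) = max(S_T - K, 0):
  V(2,0) = 44.508825; V(2,1) = 4.330000; V(2,2) = 0.000000
Backward induction: V(k, i) = exp(-r*dt) * [p * V(k+1, i) + (1-p) * V(k+1, i+1)].
  V(1,0) = exp(-r*dt) * [p*44.508825 + (1-p)*4.330000] = 21.513322
  V(1,1) = exp(-r*dt) * [p*4.330000 + (1-p)*0.000000] = 1.853388
  V(0,0) = exp(-r*dt) * [p*21.513322 + (1-p)*1.853388] = 10.262267

Answer: Price = V(0,0) = 10.2623


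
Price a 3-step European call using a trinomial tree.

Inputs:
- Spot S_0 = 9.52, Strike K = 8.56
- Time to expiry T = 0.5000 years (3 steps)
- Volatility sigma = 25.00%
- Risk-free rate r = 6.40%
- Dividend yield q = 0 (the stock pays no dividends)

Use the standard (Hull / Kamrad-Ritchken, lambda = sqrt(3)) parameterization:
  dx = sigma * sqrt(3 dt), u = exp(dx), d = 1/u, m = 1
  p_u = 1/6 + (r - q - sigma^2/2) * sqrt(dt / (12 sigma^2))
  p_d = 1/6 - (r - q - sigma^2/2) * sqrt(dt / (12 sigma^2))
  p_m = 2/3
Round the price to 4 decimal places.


Answer: Price = V(0,0) = 1.4430

Derivation:
dt = T/N = 0.166667; dx = sigma*sqrt(3*dt) = 0.176777
u = exp(dx) = 1.193365; d = 1/u = 0.837967
p_u = 0.182105, p_m = 0.666667, p_d = 0.151228
Discount per step: exp(-r*dt) = 0.989390
Stock lattice S(k, j) with j the centered position index:
  k=0: S(0,+0) = 9.5200
  k=1: S(1,-1) = 7.9774; S(1,+0) = 9.5200; S(1,+1) = 11.3608
  k=2: S(2,-2) = 6.6848; S(2,-1) = 7.9774; S(2,+0) = 9.5200; S(2,+1) = 11.3608; S(2,+2) = 13.5576
  k=3: S(3,-3) = 5.6017; S(3,-2) = 6.6848; S(3,-1) = 7.9774; S(3,+0) = 9.5200; S(3,+1) = 11.3608; S(3,+2) = 13.5576; S(3,+3) = 16.1792
Terminal payoffs V(N, j) = max(S_T - K, 0):
  V(3,-3) = 0.000000; V(3,-2) = 0.000000; V(3,-1) = 0.000000; V(3,+0) = 0.960000; V(3,+1) = 2.800831; V(3,+2) = 4.997613; V(3,+3) = 7.619175
Backward induction: V(k, j) = exp(-r*dt) * [p_u * V(k+1, j+1) + p_m * V(k+1, j) + p_d * V(k+1, j-1)]
  V(2,-2) = exp(-r*dt) * [p_u*0.000000 + p_m*0.000000 + p_d*0.000000] = 0.000000
  V(2,-1) = exp(-r*dt) * [p_u*0.960000 + p_m*0.000000 + p_d*0.000000] = 0.172966
  V(2,+0) = exp(-r*dt) * [p_u*2.800831 + p_m*0.960000 + p_d*0.000000] = 1.137844
  V(2,+1) = exp(-r*dt) * [p_u*4.997613 + p_m*2.800831 + p_d*0.960000] = 2.891483
  V(2,+2) = exp(-r*dt) * [p_u*7.619175 + p_m*4.997613 + p_d*2.800831] = 5.088233
  V(1,-1) = exp(-r*dt) * [p_u*1.137844 + p_m*0.172966 + p_d*0.000000] = 0.319096
  V(1,+0) = exp(-r*dt) * [p_u*2.891483 + p_m*1.137844 + p_d*0.172966] = 1.297361
  V(1,+1) = exp(-r*dt) * [p_u*5.088233 + p_m*2.891483 + p_d*1.137844] = 2.994214
  V(0,+0) = exp(-r*dt) * [p_u*2.994214 + p_m*1.297361 + p_d*0.319096] = 1.442952


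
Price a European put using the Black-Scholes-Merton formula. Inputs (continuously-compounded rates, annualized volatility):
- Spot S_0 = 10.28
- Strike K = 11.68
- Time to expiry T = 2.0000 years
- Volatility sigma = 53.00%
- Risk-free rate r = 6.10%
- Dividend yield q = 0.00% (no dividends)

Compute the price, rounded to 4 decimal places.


Answer: Price = 3.0414

Derivation:
d1 = (ln(S/K) + (r - q + 0.5*sigma^2) * T) / (sigma * sqrt(T)) = 0.36719159
d2 = d1 - sigma * sqrt(T) = -0.38234160
exp(-rT) = 0.88514837; exp(-qT) = 1.00000000
P = K * exp(-rT) * N(-d2) - S_0 * exp(-qT) * N(-d1)
N(-d1) = 0.35673806; N(-d2) = 0.64889600
P = 11.6800 * 0.88514837 * 0.64889600 - 10.2800 * 1.00000000 * 0.35673806 = 3.0414


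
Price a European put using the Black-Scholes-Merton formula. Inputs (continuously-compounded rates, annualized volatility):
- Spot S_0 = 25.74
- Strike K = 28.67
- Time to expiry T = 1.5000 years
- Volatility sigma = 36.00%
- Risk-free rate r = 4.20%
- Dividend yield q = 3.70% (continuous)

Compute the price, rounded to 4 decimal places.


d1 = (ln(S/K) + (r - q + 0.5*sigma^2) * T) / (sigma * sqrt(T)) = -0.00704246
d2 = d1 - sigma * sqrt(T) = -0.44795061
exp(-rT) = 0.93894347; exp(-qT) = 0.94601202
P = K * exp(-rT) * N(-d2) - S_0 * exp(-qT) * N(-d1)
N(-d1) = 0.50280951; N(-d2) = 0.67290558
P = 28.6700 * 0.93894347 * 0.67290558 - 25.7400 * 0.94601202 * 0.50280951 = 5.8707

Answer: Price = 5.8707


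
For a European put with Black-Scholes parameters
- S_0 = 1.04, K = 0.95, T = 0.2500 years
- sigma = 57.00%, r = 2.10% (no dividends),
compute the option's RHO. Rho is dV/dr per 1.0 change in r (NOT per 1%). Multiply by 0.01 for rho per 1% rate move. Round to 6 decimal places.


d1 = 0.4785140615; d2 = 0.1935140615
phi(d1) = 0.3557858099; exp(-qT) = 1.0000000000; exp(-rT) = 0.9947637572
N(-d2) = 0.4232781973
Rho = -K*T*exp(-rT)*N(-d2) = -0.9500 * 0.2500 * 0.9947637572 * 0.4232781973 = -0.100002

Answer: Rho = -0.100002


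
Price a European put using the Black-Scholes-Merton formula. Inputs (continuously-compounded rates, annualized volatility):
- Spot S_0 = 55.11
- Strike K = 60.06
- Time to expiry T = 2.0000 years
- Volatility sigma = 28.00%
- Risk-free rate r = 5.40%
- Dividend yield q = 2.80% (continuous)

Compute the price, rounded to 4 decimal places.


Answer: Price = 9.2515

Derivation:
d1 = (ln(S/K) + (r - q + 0.5*sigma^2) * T) / (sigma * sqrt(T)) = 0.11209442
d2 = d1 - sigma * sqrt(T) = -0.28388538
exp(-rT) = 0.89762760; exp(-qT) = 0.94553914
P = K * exp(-rT) * N(-d2) - S_0 * exp(-qT) * N(-d1)
N(-d1) = 0.45537427; N(-d2) = 0.61175089
P = 60.0600 * 0.89762760 * 0.61175089 - 55.1100 * 0.94553914 * 0.45537427 = 9.2515


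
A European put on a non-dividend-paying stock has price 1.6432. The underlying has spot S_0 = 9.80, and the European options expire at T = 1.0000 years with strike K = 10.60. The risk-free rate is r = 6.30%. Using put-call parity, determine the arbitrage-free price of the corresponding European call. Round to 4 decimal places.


Answer: Call price = 1.4904

Derivation:
Put-call parity: C - P = S_0 * exp(-qT) - K * exp(-rT).
S_0 * exp(-qT) = 9.8000 * 1.00000000 = 9.80000000
K * exp(-rT) = 10.6000 * 0.93894347 = 9.95280082
C = P + S*exp(-qT) - K*exp(-rT)
C = 1.6432 + 9.80000000 - 9.95280082 = 1.4904


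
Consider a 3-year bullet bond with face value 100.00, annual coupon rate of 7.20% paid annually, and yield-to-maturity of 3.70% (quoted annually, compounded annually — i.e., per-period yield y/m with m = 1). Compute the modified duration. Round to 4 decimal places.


Coupon per period c = face * coupon_rate / m = 7.200000
Periods per year m = 1; per-period yield y/m = 0.037000
Number of cashflows N = 3
Cashflows (t years, CF_t, discount factor 1/(1+y/m)^(m*t), PV):
  t = 1.0000: CF_t = 7.200000, DF = 0.964320, PV = 6.943105
  t = 2.0000: CF_t = 7.200000, DF = 0.929913, PV = 6.695376
  t = 3.0000: CF_t = 107.200000, DF = 0.896734, PV = 96.129906
Price P = sum_t PV_t = 109.768387
First compute Macaulay numerator sum_t t * PV_t:
  t * PV_t at t = 1.0000: 6.943105
  t * PV_t at t = 2.0000: 13.390752
  t * PV_t at t = 3.0000: 288.389717
Macaulay duration D = 308.723575 / 109.768387 = 2.812500
Modified duration = D / (1 + y/m) = 2.812500 / (1 + 0.037000) = 2.712150

Answer: Modified duration = 2.7122
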